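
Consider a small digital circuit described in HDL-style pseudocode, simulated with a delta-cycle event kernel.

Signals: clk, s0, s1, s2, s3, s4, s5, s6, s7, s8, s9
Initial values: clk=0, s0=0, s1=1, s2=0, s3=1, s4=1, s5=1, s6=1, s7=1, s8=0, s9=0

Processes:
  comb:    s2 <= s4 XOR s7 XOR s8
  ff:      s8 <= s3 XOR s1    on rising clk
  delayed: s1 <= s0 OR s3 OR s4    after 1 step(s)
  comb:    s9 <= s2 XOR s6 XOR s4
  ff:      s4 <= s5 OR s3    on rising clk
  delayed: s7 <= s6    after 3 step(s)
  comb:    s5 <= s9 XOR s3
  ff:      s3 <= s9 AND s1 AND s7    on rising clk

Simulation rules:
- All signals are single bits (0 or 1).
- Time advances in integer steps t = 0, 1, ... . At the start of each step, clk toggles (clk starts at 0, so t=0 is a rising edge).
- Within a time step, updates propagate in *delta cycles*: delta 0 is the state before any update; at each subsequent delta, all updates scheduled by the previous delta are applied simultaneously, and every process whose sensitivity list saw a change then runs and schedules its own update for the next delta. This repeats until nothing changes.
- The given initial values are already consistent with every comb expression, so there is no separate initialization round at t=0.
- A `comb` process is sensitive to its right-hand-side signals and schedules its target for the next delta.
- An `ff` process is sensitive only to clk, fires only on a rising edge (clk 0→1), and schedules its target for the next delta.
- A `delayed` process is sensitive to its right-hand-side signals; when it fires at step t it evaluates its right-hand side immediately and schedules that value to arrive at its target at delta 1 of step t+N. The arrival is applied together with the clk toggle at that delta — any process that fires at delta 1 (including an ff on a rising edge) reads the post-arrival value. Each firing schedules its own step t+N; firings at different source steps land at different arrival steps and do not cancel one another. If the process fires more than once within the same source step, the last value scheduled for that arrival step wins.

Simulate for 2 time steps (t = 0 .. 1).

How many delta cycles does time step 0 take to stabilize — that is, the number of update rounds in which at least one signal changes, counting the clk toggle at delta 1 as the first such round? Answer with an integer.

3

t0.Δ0 s1=1 s9=0 s0=0 s8=0 s4=1 s2=0 s6=1 s7=1 s5=1 s3=1 clk=0
t0.Δ1 s1=1 s9=0 s0=0 s8=0 s4=1 s2=0 s6=1 s7=1 s5=1 s3=1 clk=1
t0.Δ2 s1=1 s9=0 s0=0 s8=0 s4=1 s2=0 s6=1 s7=1 s5=1 s3=0 clk=1
t0.Δ3 s1=1 s9=0 s0=0 s8=0 s4=1 s2=0 s6=1 s7=1 s5=0 s3=0 clk=1
t1.Δ0 s1=1 s9=0 s0=0 s8=0 s4=1 s2=0 s6=1 s7=1 s5=0 s3=0 clk=1
t1.Δ1 s1=1 s9=0 s0=0 s8=0 s4=1 s2=0 s6=1 s7=1 s5=0 s3=0 clk=0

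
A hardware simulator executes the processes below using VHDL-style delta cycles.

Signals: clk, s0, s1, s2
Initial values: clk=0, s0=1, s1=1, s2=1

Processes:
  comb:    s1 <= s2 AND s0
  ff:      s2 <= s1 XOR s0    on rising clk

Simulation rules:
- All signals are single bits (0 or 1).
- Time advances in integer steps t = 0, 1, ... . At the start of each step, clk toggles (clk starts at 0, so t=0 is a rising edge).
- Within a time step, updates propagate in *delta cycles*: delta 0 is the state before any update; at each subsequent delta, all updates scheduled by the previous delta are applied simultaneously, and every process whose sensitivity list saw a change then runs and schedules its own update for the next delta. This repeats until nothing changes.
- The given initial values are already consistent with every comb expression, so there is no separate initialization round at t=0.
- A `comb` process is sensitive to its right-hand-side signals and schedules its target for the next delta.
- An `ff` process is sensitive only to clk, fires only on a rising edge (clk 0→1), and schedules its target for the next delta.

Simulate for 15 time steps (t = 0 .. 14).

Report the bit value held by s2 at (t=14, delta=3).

t0.Δ0 s0=1 clk=0 s2=1 s1=1
t0.Δ1 s0=1 clk=1 s2=1 s1=1
t0.Δ2 s0=1 clk=1 s2=0 s1=1
t0.Δ3 s0=1 clk=1 s2=0 s1=0
t1.Δ0 s0=1 clk=1 s2=0 s1=0
t1.Δ1 s0=1 clk=0 s2=0 s1=0
t2.Δ0 s0=1 clk=0 s2=0 s1=0
t2.Δ1 s0=1 clk=1 s2=0 s1=0
t2.Δ2 s0=1 clk=1 s2=1 s1=0
t2.Δ3 s0=1 clk=1 s2=1 s1=1
t3.Δ0 s0=1 clk=1 s2=1 s1=1
t3.Δ1 s0=1 clk=0 s2=1 s1=1
t4.Δ0 s0=1 clk=0 s2=1 s1=1
t4.Δ1 s0=1 clk=1 s2=1 s1=1
t4.Δ2 s0=1 clk=1 s2=0 s1=1
t4.Δ3 s0=1 clk=1 s2=0 s1=0
t5.Δ0 s0=1 clk=1 s2=0 s1=0
t5.Δ1 s0=1 clk=0 s2=0 s1=0
t6.Δ0 s0=1 clk=0 s2=0 s1=0
t6.Δ1 s0=1 clk=1 s2=0 s1=0
t6.Δ2 s0=1 clk=1 s2=1 s1=0
t6.Δ3 s0=1 clk=1 s2=1 s1=1
t7.Δ0 s0=1 clk=1 s2=1 s1=1
t7.Δ1 s0=1 clk=0 s2=1 s1=1
t8.Δ0 s0=1 clk=0 s2=1 s1=1
t8.Δ1 s0=1 clk=1 s2=1 s1=1
t8.Δ2 s0=1 clk=1 s2=0 s1=1
t8.Δ3 s0=1 clk=1 s2=0 s1=0
t9.Δ0 s0=1 clk=1 s2=0 s1=0
t9.Δ1 s0=1 clk=0 s2=0 s1=0
t10.Δ0 s0=1 clk=0 s2=0 s1=0
t10.Δ1 s0=1 clk=1 s2=0 s1=0
t10.Δ2 s0=1 clk=1 s2=1 s1=0
t10.Δ3 s0=1 clk=1 s2=1 s1=1
t11.Δ0 s0=1 clk=1 s2=1 s1=1
t11.Δ1 s0=1 clk=0 s2=1 s1=1
t12.Δ0 s0=1 clk=0 s2=1 s1=1
t12.Δ1 s0=1 clk=1 s2=1 s1=1
t12.Δ2 s0=1 clk=1 s2=0 s1=1
t12.Δ3 s0=1 clk=1 s2=0 s1=0
t13.Δ0 s0=1 clk=1 s2=0 s1=0
t13.Δ1 s0=1 clk=0 s2=0 s1=0
t14.Δ0 s0=1 clk=0 s2=0 s1=0
t14.Δ1 s0=1 clk=1 s2=0 s1=0
t14.Δ2 s0=1 clk=1 s2=1 s1=0
t14.Δ3 s0=1 clk=1 s2=1 s1=1

1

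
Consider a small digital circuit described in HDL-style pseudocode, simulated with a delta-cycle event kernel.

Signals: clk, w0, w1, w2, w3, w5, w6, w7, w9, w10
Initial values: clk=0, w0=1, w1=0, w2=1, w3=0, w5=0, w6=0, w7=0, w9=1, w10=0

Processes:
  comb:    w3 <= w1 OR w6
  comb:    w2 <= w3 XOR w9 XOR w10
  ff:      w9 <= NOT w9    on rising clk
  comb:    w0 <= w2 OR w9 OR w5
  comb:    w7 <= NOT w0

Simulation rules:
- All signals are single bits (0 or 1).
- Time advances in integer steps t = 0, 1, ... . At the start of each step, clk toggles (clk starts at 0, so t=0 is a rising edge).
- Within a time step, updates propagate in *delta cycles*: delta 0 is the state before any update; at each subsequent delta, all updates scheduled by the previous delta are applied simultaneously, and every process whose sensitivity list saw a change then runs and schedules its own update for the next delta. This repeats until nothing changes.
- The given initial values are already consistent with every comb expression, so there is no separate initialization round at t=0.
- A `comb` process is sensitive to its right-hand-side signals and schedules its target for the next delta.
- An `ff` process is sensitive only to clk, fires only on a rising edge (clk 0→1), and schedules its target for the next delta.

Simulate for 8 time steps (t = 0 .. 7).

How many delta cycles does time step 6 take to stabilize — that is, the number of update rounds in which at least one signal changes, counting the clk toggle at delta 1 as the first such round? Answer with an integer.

t0.Δ0 clk=0 w9=1 w10=0 w7=0 w2=1 w3=0 w6=0 w1=0 w5=0 w0=1
t0.Δ1 clk=1 w9=1 w10=0 w7=0 w2=1 w3=0 w6=0 w1=0 w5=0 w0=1
t0.Δ2 clk=1 w9=0 w10=0 w7=0 w2=1 w3=0 w6=0 w1=0 w5=0 w0=1
t0.Δ3 clk=1 w9=0 w10=0 w7=0 w2=0 w3=0 w6=0 w1=0 w5=0 w0=1
t0.Δ4 clk=1 w9=0 w10=0 w7=0 w2=0 w3=0 w6=0 w1=0 w5=0 w0=0
t0.Δ5 clk=1 w9=0 w10=0 w7=1 w2=0 w3=0 w6=0 w1=0 w5=0 w0=0
t1.Δ0 clk=1 w9=0 w10=0 w7=1 w2=0 w3=0 w6=0 w1=0 w5=0 w0=0
t1.Δ1 clk=0 w9=0 w10=0 w7=1 w2=0 w3=0 w6=0 w1=0 w5=0 w0=0
t2.Δ0 clk=0 w9=0 w10=0 w7=1 w2=0 w3=0 w6=0 w1=0 w5=0 w0=0
t2.Δ1 clk=1 w9=0 w10=0 w7=1 w2=0 w3=0 w6=0 w1=0 w5=0 w0=0
t2.Δ2 clk=1 w9=1 w10=0 w7=1 w2=0 w3=0 w6=0 w1=0 w5=0 w0=0
t2.Δ3 clk=1 w9=1 w10=0 w7=1 w2=1 w3=0 w6=0 w1=0 w5=0 w0=1
t2.Δ4 clk=1 w9=1 w10=0 w7=0 w2=1 w3=0 w6=0 w1=0 w5=0 w0=1
t3.Δ0 clk=1 w9=1 w10=0 w7=0 w2=1 w3=0 w6=0 w1=0 w5=0 w0=1
t3.Δ1 clk=0 w9=1 w10=0 w7=0 w2=1 w3=0 w6=0 w1=0 w5=0 w0=1
t4.Δ0 clk=0 w9=1 w10=0 w7=0 w2=1 w3=0 w6=0 w1=0 w5=0 w0=1
t4.Δ1 clk=1 w9=1 w10=0 w7=0 w2=1 w3=0 w6=0 w1=0 w5=0 w0=1
t4.Δ2 clk=1 w9=0 w10=0 w7=0 w2=1 w3=0 w6=0 w1=0 w5=0 w0=1
t4.Δ3 clk=1 w9=0 w10=0 w7=0 w2=0 w3=0 w6=0 w1=0 w5=0 w0=1
t4.Δ4 clk=1 w9=0 w10=0 w7=0 w2=0 w3=0 w6=0 w1=0 w5=0 w0=0
t4.Δ5 clk=1 w9=0 w10=0 w7=1 w2=0 w3=0 w6=0 w1=0 w5=0 w0=0
t5.Δ0 clk=1 w9=0 w10=0 w7=1 w2=0 w3=0 w6=0 w1=0 w5=0 w0=0
t5.Δ1 clk=0 w9=0 w10=0 w7=1 w2=0 w3=0 w6=0 w1=0 w5=0 w0=0
t6.Δ0 clk=0 w9=0 w10=0 w7=1 w2=0 w3=0 w6=0 w1=0 w5=0 w0=0
t6.Δ1 clk=1 w9=0 w10=0 w7=1 w2=0 w3=0 w6=0 w1=0 w5=0 w0=0
t6.Δ2 clk=1 w9=1 w10=0 w7=1 w2=0 w3=0 w6=0 w1=0 w5=0 w0=0
t6.Δ3 clk=1 w9=1 w10=0 w7=1 w2=1 w3=0 w6=0 w1=0 w5=0 w0=1
t6.Δ4 clk=1 w9=1 w10=0 w7=0 w2=1 w3=0 w6=0 w1=0 w5=0 w0=1
t7.Δ0 clk=1 w9=1 w10=0 w7=0 w2=1 w3=0 w6=0 w1=0 w5=0 w0=1
t7.Δ1 clk=0 w9=1 w10=0 w7=0 w2=1 w3=0 w6=0 w1=0 w5=0 w0=1

4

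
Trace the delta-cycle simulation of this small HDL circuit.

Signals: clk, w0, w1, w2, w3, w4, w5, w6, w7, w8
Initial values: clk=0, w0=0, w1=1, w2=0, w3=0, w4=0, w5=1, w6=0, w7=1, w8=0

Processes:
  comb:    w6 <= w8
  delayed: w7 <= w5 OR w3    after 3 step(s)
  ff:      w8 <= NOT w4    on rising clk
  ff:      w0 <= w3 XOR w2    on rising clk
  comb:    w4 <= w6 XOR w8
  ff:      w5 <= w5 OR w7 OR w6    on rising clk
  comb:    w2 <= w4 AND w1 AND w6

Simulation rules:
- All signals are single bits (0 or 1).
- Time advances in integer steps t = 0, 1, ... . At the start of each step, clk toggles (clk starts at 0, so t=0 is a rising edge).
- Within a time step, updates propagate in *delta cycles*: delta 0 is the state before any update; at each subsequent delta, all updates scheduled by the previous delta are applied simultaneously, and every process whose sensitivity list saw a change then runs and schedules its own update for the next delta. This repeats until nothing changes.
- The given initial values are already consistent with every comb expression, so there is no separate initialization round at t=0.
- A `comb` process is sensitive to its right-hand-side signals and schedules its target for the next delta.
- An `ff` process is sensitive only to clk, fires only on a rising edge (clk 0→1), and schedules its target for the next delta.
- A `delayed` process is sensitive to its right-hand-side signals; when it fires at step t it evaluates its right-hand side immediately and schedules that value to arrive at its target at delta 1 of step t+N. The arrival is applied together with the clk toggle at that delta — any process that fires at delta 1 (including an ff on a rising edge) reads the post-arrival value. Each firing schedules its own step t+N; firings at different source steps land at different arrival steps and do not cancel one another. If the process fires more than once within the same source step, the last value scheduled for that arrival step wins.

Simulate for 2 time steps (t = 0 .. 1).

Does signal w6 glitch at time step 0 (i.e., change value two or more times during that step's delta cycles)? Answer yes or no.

[bits: w0,w1,w6,w3,w2,w7,w5,clk,w8,w4]
t=0: Δ0=0100011000 Δ1=0100011100 Δ2=0100011110 Δ3=0110011111 Δ4=0110111110 Δ5=0110011110 | 5Δ
t=1: Δ0=0110011110 Δ1=0110011010 | 1Δ

no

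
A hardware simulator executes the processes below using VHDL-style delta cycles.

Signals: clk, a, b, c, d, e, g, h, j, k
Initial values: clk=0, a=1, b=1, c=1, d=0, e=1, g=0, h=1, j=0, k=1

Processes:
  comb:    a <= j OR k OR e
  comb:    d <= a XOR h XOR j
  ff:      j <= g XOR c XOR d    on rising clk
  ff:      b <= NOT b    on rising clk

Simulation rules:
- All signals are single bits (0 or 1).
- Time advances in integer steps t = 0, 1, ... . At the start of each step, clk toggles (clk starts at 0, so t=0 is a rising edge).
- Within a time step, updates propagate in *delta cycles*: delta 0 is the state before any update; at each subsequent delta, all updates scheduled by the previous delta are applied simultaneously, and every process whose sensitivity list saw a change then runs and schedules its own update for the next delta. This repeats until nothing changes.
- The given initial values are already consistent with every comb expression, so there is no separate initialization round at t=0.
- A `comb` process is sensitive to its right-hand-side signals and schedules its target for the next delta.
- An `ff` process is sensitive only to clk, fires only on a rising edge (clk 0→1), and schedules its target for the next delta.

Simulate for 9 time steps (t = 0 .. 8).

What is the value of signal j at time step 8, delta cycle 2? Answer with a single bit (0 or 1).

1

t0.Δ0 c=1 j=0 b=1 e=1 h=1 d=0 g=0 k=1 a=1 clk=0
t0.Δ1 c=1 j=0 b=1 e=1 h=1 d=0 g=0 k=1 a=1 clk=1
t0.Δ2 c=1 j=1 b=0 e=1 h=1 d=0 g=0 k=1 a=1 clk=1
t0.Δ3 c=1 j=1 b=0 e=1 h=1 d=1 g=0 k=1 a=1 clk=1
t1.Δ0 c=1 j=1 b=0 e=1 h=1 d=1 g=0 k=1 a=1 clk=1
t1.Δ1 c=1 j=1 b=0 e=1 h=1 d=1 g=0 k=1 a=1 clk=0
t2.Δ0 c=1 j=1 b=0 e=1 h=1 d=1 g=0 k=1 a=1 clk=0
t2.Δ1 c=1 j=1 b=0 e=1 h=1 d=1 g=0 k=1 a=1 clk=1
t2.Δ2 c=1 j=0 b=1 e=1 h=1 d=1 g=0 k=1 a=1 clk=1
t2.Δ3 c=1 j=0 b=1 e=1 h=1 d=0 g=0 k=1 a=1 clk=1
t3.Δ0 c=1 j=0 b=1 e=1 h=1 d=0 g=0 k=1 a=1 clk=1
t3.Δ1 c=1 j=0 b=1 e=1 h=1 d=0 g=0 k=1 a=1 clk=0
t4.Δ0 c=1 j=0 b=1 e=1 h=1 d=0 g=0 k=1 a=1 clk=0
t4.Δ1 c=1 j=0 b=1 e=1 h=1 d=0 g=0 k=1 a=1 clk=1
t4.Δ2 c=1 j=1 b=0 e=1 h=1 d=0 g=0 k=1 a=1 clk=1
t4.Δ3 c=1 j=1 b=0 e=1 h=1 d=1 g=0 k=1 a=1 clk=1
t5.Δ0 c=1 j=1 b=0 e=1 h=1 d=1 g=0 k=1 a=1 clk=1
t5.Δ1 c=1 j=1 b=0 e=1 h=1 d=1 g=0 k=1 a=1 clk=0
t6.Δ0 c=1 j=1 b=0 e=1 h=1 d=1 g=0 k=1 a=1 clk=0
t6.Δ1 c=1 j=1 b=0 e=1 h=1 d=1 g=0 k=1 a=1 clk=1
t6.Δ2 c=1 j=0 b=1 e=1 h=1 d=1 g=0 k=1 a=1 clk=1
t6.Δ3 c=1 j=0 b=1 e=1 h=1 d=0 g=0 k=1 a=1 clk=1
t7.Δ0 c=1 j=0 b=1 e=1 h=1 d=0 g=0 k=1 a=1 clk=1
t7.Δ1 c=1 j=0 b=1 e=1 h=1 d=0 g=0 k=1 a=1 clk=0
t8.Δ0 c=1 j=0 b=1 e=1 h=1 d=0 g=0 k=1 a=1 clk=0
t8.Δ1 c=1 j=0 b=1 e=1 h=1 d=0 g=0 k=1 a=1 clk=1
t8.Δ2 c=1 j=1 b=0 e=1 h=1 d=0 g=0 k=1 a=1 clk=1
t8.Δ3 c=1 j=1 b=0 e=1 h=1 d=1 g=0 k=1 a=1 clk=1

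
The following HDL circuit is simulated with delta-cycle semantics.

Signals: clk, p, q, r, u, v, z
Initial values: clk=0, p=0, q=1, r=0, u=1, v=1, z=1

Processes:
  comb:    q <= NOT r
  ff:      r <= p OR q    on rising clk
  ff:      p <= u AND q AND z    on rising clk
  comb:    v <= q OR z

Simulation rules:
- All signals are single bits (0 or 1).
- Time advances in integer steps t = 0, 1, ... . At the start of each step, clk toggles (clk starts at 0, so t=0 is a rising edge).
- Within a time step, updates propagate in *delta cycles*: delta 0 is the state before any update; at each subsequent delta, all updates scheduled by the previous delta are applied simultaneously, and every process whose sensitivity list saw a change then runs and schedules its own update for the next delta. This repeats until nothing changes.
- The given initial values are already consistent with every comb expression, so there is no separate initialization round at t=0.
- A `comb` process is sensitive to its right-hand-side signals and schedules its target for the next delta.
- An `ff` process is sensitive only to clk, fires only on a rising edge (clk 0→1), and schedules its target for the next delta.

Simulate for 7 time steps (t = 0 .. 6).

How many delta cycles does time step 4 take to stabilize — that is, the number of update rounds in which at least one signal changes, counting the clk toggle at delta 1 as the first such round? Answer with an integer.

t0.Δ0 v=1 z=1 q=1 u=1 p=0 clk=0 r=0
t0.Δ1 v=1 z=1 q=1 u=1 p=0 clk=1 r=0
t0.Δ2 v=1 z=1 q=1 u=1 p=1 clk=1 r=1
t0.Δ3 v=1 z=1 q=0 u=1 p=1 clk=1 r=1
t1.Δ0 v=1 z=1 q=0 u=1 p=1 clk=1 r=1
t1.Δ1 v=1 z=1 q=0 u=1 p=1 clk=0 r=1
t2.Δ0 v=1 z=1 q=0 u=1 p=1 clk=0 r=1
t2.Δ1 v=1 z=1 q=0 u=1 p=1 clk=1 r=1
t2.Δ2 v=1 z=1 q=0 u=1 p=0 clk=1 r=1
t3.Δ0 v=1 z=1 q=0 u=1 p=0 clk=1 r=1
t3.Δ1 v=1 z=1 q=0 u=1 p=0 clk=0 r=1
t4.Δ0 v=1 z=1 q=0 u=1 p=0 clk=0 r=1
t4.Δ1 v=1 z=1 q=0 u=1 p=0 clk=1 r=1
t4.Δ2 v=1 z=1 q=0 u=1 p=0 clk=1 r=0
t4.Δ3 v=1 z=1 q=1 u=1 p=0 clk=1 r=0
t5.Δ0 v=1 z=1 q=1 u=1 p=0 clk=1 r=0
t5.Δ1 v=1 z=1 q=1 u=1 p=0 clk=0 r=0
t6.Δ0 v=1 z=1 q=1 u=1 p=0 clk=0 r=0
t6.Δ1 v=1 z=1 q=1 u=1 p=0 clk=1 r=0
t6.Δ2 v=1 z=1 q=1 u=1 p=1 clk=1 r=1
t6.Δ3 v=1 z=1 q=0 u=1 p=1 clk=1 r=1

3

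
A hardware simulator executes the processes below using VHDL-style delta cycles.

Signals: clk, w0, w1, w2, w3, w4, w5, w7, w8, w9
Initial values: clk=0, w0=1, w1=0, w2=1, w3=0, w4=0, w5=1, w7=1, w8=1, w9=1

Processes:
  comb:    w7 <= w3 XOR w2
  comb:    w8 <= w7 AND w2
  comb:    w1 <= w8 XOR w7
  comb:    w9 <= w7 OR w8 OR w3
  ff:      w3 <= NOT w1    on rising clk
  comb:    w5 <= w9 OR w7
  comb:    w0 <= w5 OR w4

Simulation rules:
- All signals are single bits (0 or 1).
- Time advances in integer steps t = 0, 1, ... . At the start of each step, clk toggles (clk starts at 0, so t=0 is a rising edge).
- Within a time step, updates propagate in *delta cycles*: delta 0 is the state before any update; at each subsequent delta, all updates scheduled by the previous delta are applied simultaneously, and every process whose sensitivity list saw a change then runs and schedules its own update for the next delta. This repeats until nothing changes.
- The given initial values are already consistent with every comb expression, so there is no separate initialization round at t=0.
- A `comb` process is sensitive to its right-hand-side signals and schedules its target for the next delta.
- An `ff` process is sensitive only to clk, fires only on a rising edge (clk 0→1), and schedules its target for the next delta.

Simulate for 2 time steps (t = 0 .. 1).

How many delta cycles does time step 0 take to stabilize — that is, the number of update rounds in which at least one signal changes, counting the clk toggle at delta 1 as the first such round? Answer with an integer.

5

[bits: w5,w8,w9,w2,w3,w4,w1,w7,w0,clk]
t=0: Δ0=1111000110 Δ1=1111000111 Δ2=1111100111 Δ3=1111100011 Δ4=1011101011 Δ5=1011100011 | 5Δ
t=1: Δ0=1011100011 Δ1=1011100010 | 1Δ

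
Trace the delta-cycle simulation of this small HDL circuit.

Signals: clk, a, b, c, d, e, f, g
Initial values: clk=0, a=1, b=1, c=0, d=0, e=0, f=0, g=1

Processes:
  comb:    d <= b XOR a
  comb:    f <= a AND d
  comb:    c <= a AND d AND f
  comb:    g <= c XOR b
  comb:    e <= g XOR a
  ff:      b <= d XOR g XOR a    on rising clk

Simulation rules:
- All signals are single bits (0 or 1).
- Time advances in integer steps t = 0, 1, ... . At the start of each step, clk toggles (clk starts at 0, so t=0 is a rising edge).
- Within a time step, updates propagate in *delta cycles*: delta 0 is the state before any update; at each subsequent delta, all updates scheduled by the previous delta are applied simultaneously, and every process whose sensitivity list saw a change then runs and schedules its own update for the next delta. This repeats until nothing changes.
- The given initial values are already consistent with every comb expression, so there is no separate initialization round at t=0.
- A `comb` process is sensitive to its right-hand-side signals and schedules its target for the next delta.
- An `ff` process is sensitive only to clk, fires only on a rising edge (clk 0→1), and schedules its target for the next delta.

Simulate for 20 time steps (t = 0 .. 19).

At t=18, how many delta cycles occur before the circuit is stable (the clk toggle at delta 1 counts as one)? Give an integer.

6

[bits: d,f,b,e,clk,c,a,g]
t=0: Δ0=00100011 Δ1=00101011 Δ2=00001011 Δ3=10001010 Δ4=11011010 Δ5=11011110 Δ6=11011111 Δ7=11001111 | 7Δ
t=1: Δ0=11001111 Δ1=11000111 | 1Δ
t=2: Δ0=11000111 Δ1=11001111 Δ2=11101111 Δ3=01101110 Δ4=00111010 Δ5=00111011 Δ6=00101011 | 6Δ
t=3: Δ0=00101011 Δ1=00100011 | 1Δ
t=4: Δ0=00100011 Δ1=00101011 Δ2=00001011 Δ3=10001010 Δ4=11011010 Δ5=11011110 Δ6=11011111 Δ7=11001111 | 7Δ
t=5: Δ0=11001111 Δ1=11000111 | 1Δ
t=6: Δ0=11000111 Δ1=11001111 Δ2=11101111 Δ3=01101110 Δ4=00111010 Δ5=00111011 Δ6=00101011 | 6Δ
t=7: Δ0=00101011 Δ1=00100011 | 1Δ
t=8: Δ0=00100011 Δ1=00101011 Δ2=00001011 Δ3=10001010 Δ4=11011010 Δ5=11011110 Δ6=11011111 Δ7=11001111 | 7Δ
t=9: Δ0=11001111 Δ1=11000111 | 1Δ
t=10: Δ0=11000111 Δ1=11001111 Δ2=11101111 Δ3=01101110 Δ4=00111010 Δ5=00111011 Δ6=00101011 | 6Δ
t=11: Δ0=00101011 Δ1=00100011 | 1Δ
t=12: Δ0=00100011 Δ1=00101011 Δ2=00001011 Δ3=10001010 Δ4=11011010 Δ5=11011110 Δ6=11011111 Δ7=11001111 | 7Δ
t=13: Δ0=11001111 Δ1=11000111 | 1Δ
t=14: Δ0=11000111 Δ1=11001111 Δ2=11101111 Δ3=01101110 Δ4=00111010 Δ5=00111011 Δ6=00101011 | 6Δ
t=15: Δ0=00101011 Δ1=00100011 | 1Δ
t=16: Δ0=00100011 Δ1=00101011 Δ2=00001011 Δ3=10001010 Δ4=11011010 Δ5=11011110 Δ6=11011111 Δ7=11001111 | 7Δ
t=17: Δ0=11001111 Δ1=11000111 | 1Δ
t=18: Δ0=11000111 Δ1=11001111 Δ2=11101111 Δ3=01101110 Δ4=00111010 Δ5=00111011 Δ6=00101011 | 6Δ
t=19: Δ0=00101011 Δ1=00100011 | 1Δ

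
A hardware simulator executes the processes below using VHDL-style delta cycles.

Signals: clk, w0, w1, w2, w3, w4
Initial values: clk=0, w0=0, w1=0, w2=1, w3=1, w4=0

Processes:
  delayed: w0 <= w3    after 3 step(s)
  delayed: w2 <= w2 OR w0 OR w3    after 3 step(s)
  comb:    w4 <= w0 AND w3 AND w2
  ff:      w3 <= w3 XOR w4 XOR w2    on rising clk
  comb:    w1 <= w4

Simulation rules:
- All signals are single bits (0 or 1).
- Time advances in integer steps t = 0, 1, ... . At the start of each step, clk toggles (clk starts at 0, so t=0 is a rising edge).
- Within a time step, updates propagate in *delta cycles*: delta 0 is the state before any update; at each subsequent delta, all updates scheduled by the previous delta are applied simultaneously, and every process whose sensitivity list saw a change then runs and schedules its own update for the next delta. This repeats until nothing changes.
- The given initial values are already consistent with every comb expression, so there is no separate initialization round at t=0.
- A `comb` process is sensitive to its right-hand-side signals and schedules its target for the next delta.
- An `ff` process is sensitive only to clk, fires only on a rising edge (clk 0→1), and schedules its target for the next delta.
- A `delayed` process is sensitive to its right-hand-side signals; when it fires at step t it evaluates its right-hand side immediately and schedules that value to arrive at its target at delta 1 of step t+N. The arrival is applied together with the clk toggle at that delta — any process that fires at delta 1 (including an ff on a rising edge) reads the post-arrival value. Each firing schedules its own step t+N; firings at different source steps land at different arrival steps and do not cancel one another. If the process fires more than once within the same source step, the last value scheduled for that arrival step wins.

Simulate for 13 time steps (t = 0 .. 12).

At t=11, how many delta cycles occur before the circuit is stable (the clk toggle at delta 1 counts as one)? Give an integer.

3

[bits: clk,w2,w3,w0,w1,w4]
t=0: Δ0=011000 Δ1=111000 Δ2=110000 | 2Δ
t=1: Δ0=110000 Δ1=010000 | 1Δ
t=2: Δ0=010000 Δ1=110000 Δ2=111000 | 2Δ
t=3: Δ0=111000 Δ1=011000 | 1Δ
t=4: Δ0=011000 Δ1=111000 Δ2=110000 | 2Δ
t=5: Δ0=110000 Δ1=010100 | 1Δ
t=6: Δ0=010100 Δ1=110100 Δ2=111100 Δ3=111101 Δ4=111111 | 4Δ
t=7: Δ0=111111 Δ1=011011 Δ2=011010 Δ3=011000 | 3Δ
t=8: Δ0=011000 Δ1=111000 Δ2=110000 | 2Δ
t=9: Δ0=110000 Δ1=010100 | 1Δ
t=10: Δ0=010100 Δ1=110100 Δ2=111100 Δ3=111101 Δ4=111111 | 4Δ
t=11: Δ0=111111 Δ1=011011 Δ2=011010 Δ3=011000 | 3Δ
t=12: Δ0=011000 Δ1=111000 Δ2=110000 | 2Δ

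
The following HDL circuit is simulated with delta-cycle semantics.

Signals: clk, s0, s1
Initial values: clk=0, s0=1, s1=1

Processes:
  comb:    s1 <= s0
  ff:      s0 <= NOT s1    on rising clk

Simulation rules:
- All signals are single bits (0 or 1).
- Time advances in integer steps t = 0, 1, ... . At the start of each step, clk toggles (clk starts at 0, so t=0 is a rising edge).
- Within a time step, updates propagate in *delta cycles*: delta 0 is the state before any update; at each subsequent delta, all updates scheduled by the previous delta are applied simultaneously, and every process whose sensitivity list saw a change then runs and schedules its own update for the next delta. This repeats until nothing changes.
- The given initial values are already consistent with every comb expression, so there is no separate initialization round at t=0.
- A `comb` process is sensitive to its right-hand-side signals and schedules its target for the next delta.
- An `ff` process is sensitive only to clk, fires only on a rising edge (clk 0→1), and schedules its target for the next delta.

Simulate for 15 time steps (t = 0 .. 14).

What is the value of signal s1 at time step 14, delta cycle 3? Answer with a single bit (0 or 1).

t0.Δ0 clk=0 s0=1 s1=1
t0.Δ1 clk=1 s0=1 s1=1
t0.Δ2 clk=1 s0=0 s1=1
t0.Δ3 clk=1 s0=0 s1=0
t1.Δ0 clk=1 s0=0 s1=0
t1.Δ1 clk=0 s0=0 s1=0
t2.Δ0 clk=0 s0=0 s1=0
t2.Δ1 clk=1 s0=0 s1=0
t2.Δ2 clk=1 s0=1 s1=0
t2.Δ3 clk=1 s0=1 s1=1
t3.Δ0 clk=1 s0=1 s1=1
t3.Δ1 clk=0 s0=1 s1=1
t4.Δ0 clk=0 s0=1 s1=1
t4.Δ1 clk=1 s0=1 s1=1
t4.Δ2 clk=1 s0=0 s1=1
t4.Δ3 clk=1 s0=0 s1=0
t5.Δ0 clk=1 s0=0 s1=0
t5.Δ1 clk=0 s0=0 s1=0
t6.Δ0 clk=0 s0=0 s1=0
t6.Δ1 clk=1 s0=0 s1=0
t6.Δ2 clk=1 s0=1 s1=0
t6.Δ3 clk=1 s0=1 s1=1
t7.Δ0 clk=1 s0=1 s1=1
t7.Δ1 clk=0 s0=1 s1=1
t8.Δ0 clk=0 s0=1 s1=1
t8.Δ1 clk=1 s0=1 s1=1
t8.Δ2 clk=1 s0=0 s1=1
t8.Δ3 clk=1 s0=0 s1=0
t9.Δ0 clk=1 s0=0 s1=0
t9.Δ1 clk=0 s0=0 s1=0
t10.Δ0 clk=0 s0=0 s1=0
t10.Δ1 clk=1 s0=0 s1=0
t10.Δ2 clk=1 s0=1 s1=0
t10.Δ3 clk=1 s0=1 s1=1
t11.Δ0 clk=1 s0=1 s1=1
t11.Δ1 clk=0 s0=1 s1=1
t12.Δ0 clk=0 s0=1 s1=1
t12.Δ1 clk=1 s0=1 s1=1
t12.Δ2 clk=1 s0=0 s1=1
t12.Δ3 clk=1 s0=0 s1=0
t13.Δ0 clk=1 s0=0 s1=0
t13.Δ1 clk=0 s0=0 s1=0
t14.Δ0 clk=0 s0=0 s1=0
t14.Δ1 clk=1 s0=0 s1=0
t14.Δ2 clk=1 s0=1 s1=0
t14.Δ3 clk=1 s0=1 s1=1

1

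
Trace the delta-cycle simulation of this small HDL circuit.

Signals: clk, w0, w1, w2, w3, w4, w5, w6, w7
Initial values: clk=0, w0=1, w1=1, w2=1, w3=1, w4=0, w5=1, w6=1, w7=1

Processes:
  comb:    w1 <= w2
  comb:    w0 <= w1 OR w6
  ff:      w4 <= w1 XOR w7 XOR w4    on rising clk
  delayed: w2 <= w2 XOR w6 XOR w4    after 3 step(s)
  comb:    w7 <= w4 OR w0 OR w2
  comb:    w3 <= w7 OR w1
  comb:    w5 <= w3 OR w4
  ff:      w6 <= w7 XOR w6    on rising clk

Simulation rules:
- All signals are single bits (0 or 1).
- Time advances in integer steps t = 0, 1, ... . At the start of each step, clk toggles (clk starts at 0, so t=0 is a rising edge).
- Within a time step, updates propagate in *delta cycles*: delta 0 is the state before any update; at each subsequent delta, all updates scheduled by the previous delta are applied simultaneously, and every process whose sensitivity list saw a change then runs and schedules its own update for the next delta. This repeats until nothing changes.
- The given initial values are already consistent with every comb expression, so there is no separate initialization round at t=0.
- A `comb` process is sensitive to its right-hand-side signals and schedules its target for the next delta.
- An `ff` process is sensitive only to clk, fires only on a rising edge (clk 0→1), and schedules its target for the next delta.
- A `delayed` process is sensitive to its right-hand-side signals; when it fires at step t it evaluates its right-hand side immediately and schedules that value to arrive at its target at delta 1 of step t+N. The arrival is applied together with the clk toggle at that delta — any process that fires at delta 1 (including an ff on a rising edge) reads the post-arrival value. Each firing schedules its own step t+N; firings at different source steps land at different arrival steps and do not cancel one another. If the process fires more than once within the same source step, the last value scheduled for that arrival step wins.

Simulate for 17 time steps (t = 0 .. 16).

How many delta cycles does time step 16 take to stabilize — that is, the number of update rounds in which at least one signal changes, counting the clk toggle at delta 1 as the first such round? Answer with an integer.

2

[bits: w4,w2,w6,w7,w3,clk,w0,w5,w1]
t=0: Δ0=011110111 Δ1=011111111 Δ2=010111111 | 2Δ
t=1: Δ0=010111111 Δ1=010110111 | 1Δ
t=2: Δ0=010110111 Δ1=010111111 Δ2=011111111 | 2Δ
t=3: Δ0=011111111 Δ1=011110111 | 1Δ
t=4: Δ0=011110111 Δ1=011111111 Δ2=010111111 | 2Δ
t=5: Δ0=010111111 Δ1=000110111 Δ2=000110110 Δ3=000110010 Δ4=000010010 Δ5=000000010 Δ6=000000000 | 6Δ
t=6: Δ0=000000000 Δ1=000001000 | 1Δ
t=7: Δ0=000001000 Δ1=010000000 Δ2=010100001 Δ3=010110101 Δ4=010110111 | 4Δ
t=8: Δ0=010110111 Δ1=000111111 Δ2=001111110 | 2Δ
t=9: Δ0=001111110 Δ1=001110110 | 1Δ
t=10: Δ0=001110110 Δ1=011111110 Δ2=110111111 | 2Δ
t=11: Δ0=110111111 Δ1=110110111 | 1Δ
t=12: Δ0=110110111 Δ1=110111111 Δ2=111111111 | 2Δ
t=13: Δ0=111111111 Δ1=101110111 Δ2=101110110 | 2Δ
t=14: Δ0=101110110 Δ1=101111110 Δ2=000111110 Δ3=000111010 Δ4=000011010 Δ5=000001010 Δ6=000001000 | 6Δ
t=15: Δ0=000001000 Δ1=010000000 Δ2=010100001 Δ3=010110101 Δ4=010110111 | 4Δ
t=16: Δ0=010110111 Δ1=000111111 Δ2=001111110 | 2Δ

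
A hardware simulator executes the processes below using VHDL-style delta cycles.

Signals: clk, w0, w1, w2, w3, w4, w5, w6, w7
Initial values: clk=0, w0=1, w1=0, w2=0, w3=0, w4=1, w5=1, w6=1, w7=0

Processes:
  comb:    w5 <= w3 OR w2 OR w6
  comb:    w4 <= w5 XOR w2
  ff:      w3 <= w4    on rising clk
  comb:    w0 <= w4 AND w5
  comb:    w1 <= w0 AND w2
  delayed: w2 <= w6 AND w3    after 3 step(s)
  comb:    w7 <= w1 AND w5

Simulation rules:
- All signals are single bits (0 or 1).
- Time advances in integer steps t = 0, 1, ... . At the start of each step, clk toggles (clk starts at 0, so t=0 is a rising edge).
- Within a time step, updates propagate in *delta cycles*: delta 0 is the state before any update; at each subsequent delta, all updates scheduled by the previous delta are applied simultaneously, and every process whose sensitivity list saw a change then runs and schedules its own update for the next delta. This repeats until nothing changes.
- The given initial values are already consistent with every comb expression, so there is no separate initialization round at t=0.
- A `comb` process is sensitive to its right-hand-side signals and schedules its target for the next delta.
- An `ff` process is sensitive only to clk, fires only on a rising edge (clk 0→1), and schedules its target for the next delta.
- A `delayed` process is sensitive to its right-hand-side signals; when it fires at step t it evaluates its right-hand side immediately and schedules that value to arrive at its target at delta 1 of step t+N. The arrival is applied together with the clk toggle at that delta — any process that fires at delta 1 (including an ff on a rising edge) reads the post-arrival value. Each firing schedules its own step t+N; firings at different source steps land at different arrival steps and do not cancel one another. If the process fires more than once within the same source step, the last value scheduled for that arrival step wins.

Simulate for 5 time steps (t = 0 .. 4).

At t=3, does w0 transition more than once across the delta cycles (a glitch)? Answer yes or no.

[bits: w1,w7,w3,clk,w0,w5,w2,w4,w6]
t=0: Δ0=000011011 Δ1=000111011 Δ2=001111011 | 2Δ
t=1: Δ0=001111011 Δ1=001011011 | 1Δ
t=2: Δ0=001011011 Δ1=001111011 | 1Δ
t=3: Δ0=001111011 Δ1=001011111 Δ2=101011101 Δ3=111001101 Δ4=011001101 Δ5=001001101 | 5Δ
t=4: Δ0=001001101 Δ1=001101101 Δ2=000101101 | 2Δ

no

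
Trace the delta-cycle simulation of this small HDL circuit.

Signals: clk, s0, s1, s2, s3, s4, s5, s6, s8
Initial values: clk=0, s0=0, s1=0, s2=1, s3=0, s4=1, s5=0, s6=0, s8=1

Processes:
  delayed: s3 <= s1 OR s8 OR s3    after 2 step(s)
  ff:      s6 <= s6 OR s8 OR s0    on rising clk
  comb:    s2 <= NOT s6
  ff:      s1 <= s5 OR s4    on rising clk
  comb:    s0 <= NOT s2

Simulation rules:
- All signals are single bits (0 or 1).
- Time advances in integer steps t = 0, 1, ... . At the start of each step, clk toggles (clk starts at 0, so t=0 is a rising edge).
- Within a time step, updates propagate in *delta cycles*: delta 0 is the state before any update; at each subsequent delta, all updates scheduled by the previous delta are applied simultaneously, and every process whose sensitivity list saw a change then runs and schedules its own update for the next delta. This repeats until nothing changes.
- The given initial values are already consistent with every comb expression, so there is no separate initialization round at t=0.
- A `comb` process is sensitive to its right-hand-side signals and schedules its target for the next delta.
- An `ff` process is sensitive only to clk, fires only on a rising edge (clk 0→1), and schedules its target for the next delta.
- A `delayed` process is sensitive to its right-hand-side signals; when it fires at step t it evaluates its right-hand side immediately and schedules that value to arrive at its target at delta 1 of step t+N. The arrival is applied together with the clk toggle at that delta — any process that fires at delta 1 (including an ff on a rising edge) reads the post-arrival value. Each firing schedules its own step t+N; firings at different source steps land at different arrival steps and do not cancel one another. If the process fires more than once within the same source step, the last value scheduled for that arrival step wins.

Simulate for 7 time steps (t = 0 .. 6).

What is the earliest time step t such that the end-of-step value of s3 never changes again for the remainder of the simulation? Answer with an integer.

2

[bits: s4,s2,s1,s6,s0,clk,s3,s8,s5]
t=0: Δ0=110000010 Δ1=110001010 Δ2=111101010 Δ3=101101010 Δ4=101111010 | 4Δ
t=1: Δ0=101111010 Δ1=101110010 | 1Δ
t=2: Δ0=101110010 Δ1=101111110 | 1Δ
t=3: Δ0=101111110 Δ1=101110110 | 1Δ
t=4: Δ0=101110110 Δ1=101111110 | 1Δ
t=5: Δ0=101111110 Δ1=101110110 | 1Δ
t=6: Δ0=101110110 Δ1=101111110 | 1Δ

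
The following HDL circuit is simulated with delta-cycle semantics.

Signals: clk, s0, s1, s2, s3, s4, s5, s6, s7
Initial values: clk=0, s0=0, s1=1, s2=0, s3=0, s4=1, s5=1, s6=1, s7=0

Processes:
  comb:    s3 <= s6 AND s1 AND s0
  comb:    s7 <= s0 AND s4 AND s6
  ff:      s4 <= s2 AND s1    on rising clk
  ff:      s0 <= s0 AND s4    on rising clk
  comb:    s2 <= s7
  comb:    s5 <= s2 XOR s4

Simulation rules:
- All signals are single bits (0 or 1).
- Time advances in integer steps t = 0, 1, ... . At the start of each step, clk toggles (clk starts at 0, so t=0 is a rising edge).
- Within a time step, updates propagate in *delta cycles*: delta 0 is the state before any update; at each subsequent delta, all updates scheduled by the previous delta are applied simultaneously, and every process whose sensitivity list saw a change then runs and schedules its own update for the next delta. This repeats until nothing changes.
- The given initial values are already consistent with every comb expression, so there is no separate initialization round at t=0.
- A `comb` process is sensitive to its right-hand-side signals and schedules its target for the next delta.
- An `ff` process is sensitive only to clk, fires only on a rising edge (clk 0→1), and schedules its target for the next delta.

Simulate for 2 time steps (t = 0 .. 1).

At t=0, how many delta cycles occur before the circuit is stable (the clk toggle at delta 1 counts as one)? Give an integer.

t=0 Δ0: s3=0 s4=1 s7=0 s1=1 s0=0 s5=1 s6=1 clk=0 s2=0
  Δ1: clk:0→1
  Δ2: s4:1→0
  Δ3: s5:1→0
  (3Δ to stable)
t=1 Δ0: s3=0 s4=0 s7=0 s1=1 s0=0 s5=0 s6=1 clk=1 s2=0
  Δ1: clk:1→0
  (1Δ to stable)

3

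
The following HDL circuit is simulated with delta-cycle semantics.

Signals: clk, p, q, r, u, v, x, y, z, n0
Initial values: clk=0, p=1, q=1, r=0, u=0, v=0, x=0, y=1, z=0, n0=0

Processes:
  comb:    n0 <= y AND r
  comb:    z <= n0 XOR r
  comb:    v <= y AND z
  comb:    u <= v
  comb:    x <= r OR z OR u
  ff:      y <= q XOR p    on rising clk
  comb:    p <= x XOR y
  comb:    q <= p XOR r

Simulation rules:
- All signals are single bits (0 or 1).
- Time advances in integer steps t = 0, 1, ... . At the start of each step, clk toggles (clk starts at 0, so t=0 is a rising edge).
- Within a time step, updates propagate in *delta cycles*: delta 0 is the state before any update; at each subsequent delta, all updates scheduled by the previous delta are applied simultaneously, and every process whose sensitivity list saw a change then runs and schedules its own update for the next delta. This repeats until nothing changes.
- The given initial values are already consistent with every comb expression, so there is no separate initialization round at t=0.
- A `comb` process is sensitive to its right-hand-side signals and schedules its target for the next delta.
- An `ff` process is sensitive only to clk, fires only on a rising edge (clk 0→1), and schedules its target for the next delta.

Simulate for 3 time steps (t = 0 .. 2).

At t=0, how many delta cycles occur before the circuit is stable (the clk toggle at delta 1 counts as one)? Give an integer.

t0.Δ0 v=0 q=1 x=0 clk=0 z=0 y=1 r=0 p=1 u=0 n0=0
t0.Δ1 v=0 q=1 x=0 clk=1 z=0 y=1 r=0 p=1 u=0 n0=0
t0.Δ2 v=0 q=1 x=0 clk=1 z=0 y=0 r=0 p=1 u=0 n0=0
t0.Δ3 v=0 q=1 x=0 clk=1 z=0 y=0 r=0 p=0 u=0 n0=0
t0.Δ4 v=0 q=0 x=0 clk=1 z=0 y=0 r=0 p=0 u=0 n0=0
t1.Δ0 v=0 q=0 x=0 clk=1 z=0 y=0 r=0 p=0 u=0 n0=0
t1.Δ1 v=0 q=0 x=0 clk=0 z=0 y=0 r=0 p=0 u=0 n0=0
t2.Δ0 v=0 q=0 x=0 clk=0 z=0 y=0 r=0 p=0 u=0 n0=0
t2.Δ1 v=0 q=0 x=0 clk=1 z=0 y=0 r=0 p=0 u=0 n0=0

4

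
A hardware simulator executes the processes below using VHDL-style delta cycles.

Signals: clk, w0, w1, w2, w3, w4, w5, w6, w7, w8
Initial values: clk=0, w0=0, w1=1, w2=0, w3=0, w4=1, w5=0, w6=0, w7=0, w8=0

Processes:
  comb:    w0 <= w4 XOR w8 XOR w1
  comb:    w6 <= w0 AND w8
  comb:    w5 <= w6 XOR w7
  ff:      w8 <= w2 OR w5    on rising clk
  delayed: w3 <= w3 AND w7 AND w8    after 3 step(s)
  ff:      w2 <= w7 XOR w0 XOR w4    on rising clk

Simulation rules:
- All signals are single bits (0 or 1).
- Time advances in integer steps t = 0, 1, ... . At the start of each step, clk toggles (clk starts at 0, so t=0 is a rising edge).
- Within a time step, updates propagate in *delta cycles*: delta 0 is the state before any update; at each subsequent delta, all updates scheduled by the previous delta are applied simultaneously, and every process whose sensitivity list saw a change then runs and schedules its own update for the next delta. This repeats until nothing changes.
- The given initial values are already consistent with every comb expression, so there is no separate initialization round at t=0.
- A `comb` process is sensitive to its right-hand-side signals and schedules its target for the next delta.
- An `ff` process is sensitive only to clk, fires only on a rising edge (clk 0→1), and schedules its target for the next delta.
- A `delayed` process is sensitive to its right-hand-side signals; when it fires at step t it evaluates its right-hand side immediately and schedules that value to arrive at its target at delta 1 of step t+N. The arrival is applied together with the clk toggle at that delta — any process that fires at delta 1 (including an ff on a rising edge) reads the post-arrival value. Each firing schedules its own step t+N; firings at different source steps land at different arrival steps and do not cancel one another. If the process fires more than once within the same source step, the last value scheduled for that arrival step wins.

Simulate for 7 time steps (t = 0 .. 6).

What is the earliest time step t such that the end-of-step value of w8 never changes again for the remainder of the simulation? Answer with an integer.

2

t=0 Δ0: w4=1 w8=0 w7=0 w6=0 clk=0 w2=0 w5=0 w3=0 w0=0 w1=1
  Δ1: clk:0→1
  Δ2: w2:0→1
  (2Δ to stable)
t=1 Δ0: w4=1 w8=0 w7=0 w6=0 clk=1 w2=1 w5=0 w3=0 w0=0 w1=1
  Δ1: clk:1→0
  (1Δ to stable)
t=2 Δ0: w4=1 w8=0 w7=0 w6=0 clk=0 w2=1 w5=0 w3=0 w0=0 w1=1
  Δ1: clk:0→1
  Δ2: w8:0→1
  Δ3: w0:0→1
  Δ4: w6:0→1
  Δ5: w5:0→1
  (5Δ to stable)
t=3 Δ0: w4=1 w8=1 w7=0 w6=1 clk=1 w2=1 w5=1 w3=0 w0=1 w1=1
  Δ1: clk:1→0
  (1Δ to stable)
t=4 Δ0: w4=1 w8=1 w7=0 w6=1 clk=0 w2=1 w5=1 w3=0 w0=1 w1=1
  Δ1: clk:0→1
  Δ2: w2:1→0
  (2Δ to stable)
t=5 Δ0: w4=1 w8=1 w7=0 w6=1 clk=1 w2=0 w5=1 w3=0 w0=1 w1=1
  Δ1: clk:1→0
  (1Δ to stable)
t=6 Δ0: w4=1 w8=1 w7=0 w6=1 clk=0 w2=0 w5=1 w3=0 w0=1 w1=1
  Δ1: clk:0→1
  (1Δ to stable)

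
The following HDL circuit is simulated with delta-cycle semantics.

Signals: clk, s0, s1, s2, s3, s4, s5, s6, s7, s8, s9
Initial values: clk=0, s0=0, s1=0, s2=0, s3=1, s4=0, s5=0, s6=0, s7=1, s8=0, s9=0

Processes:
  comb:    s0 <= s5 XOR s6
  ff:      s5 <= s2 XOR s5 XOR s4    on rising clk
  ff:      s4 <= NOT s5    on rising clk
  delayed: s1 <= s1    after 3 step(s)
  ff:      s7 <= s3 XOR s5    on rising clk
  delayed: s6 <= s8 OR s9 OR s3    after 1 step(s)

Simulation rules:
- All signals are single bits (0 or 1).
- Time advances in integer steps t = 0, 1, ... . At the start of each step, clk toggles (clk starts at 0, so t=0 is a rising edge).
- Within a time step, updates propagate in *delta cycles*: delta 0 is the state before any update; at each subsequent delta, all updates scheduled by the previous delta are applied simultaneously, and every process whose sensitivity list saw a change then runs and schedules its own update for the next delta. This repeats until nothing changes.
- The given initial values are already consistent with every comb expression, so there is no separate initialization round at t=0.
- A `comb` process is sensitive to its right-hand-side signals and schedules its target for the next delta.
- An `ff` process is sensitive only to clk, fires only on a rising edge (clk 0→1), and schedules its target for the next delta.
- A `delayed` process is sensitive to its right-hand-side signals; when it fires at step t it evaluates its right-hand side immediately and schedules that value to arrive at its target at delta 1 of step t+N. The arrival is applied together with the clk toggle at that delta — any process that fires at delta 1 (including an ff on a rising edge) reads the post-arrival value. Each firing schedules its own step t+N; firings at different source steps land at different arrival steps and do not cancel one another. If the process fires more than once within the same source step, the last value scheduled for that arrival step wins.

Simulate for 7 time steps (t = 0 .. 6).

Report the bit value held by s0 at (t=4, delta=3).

0

t=0 Δ0: s3=1 s9=0 s4=0 s5=0 clk=0 s0=0 s6=0 s1=0 s2=0 s8=0 s7=1
  Δ1: clk:0→1
  Δ2: s4:0→1
  (2Δ to stable)
t=1 Δ0: s3=1 s9=0 s4=1 s5=0 clk=1 s0=0 s6=0 s1=0 s2=0 s8=0 s7=1
  Δ1: clk:1→0
  (1Δ to stable)
t=2 Δ0: s3=1 s9=0 s4=1 s5=0 clk=0 s0=0 s6=0 s1=0 s2=0 s8=0 s7=1
  Δ1: clk:0→1
  Δ2: s5:0→1
  Δ3: s0:0→1
  (3Δ to stable)
t=3 Δ0: s3=1 s9=0 s4=1 s5=1 clk=1 s0=1 s6=0 s1=0 s2=0 s8=0 s7=1
  Δ1: clk:1→0
  (1Δ to stable)
t=4 Δ0: s3=1 s9=0 s4=1 s5=1 clk=0 s0=1 s6=0 s1=0 s2=0 s8=0 s7=1
  Δ1: clk:0→1
  Δ2: s4:1→0, s5:1→0, s7:1→0
  Δ3: s0:1→0
  (3Δ to stable)
t=5 Δ0: s3=1 s9=0 s4=0 s5=0 clk=1 s0=0 s6=0 s1=0 s2=0 s8=0 s7=0
  Δ1: clk:1→0
  (1Δ to stable)
t=6 Δ0: s3=1 s9=0 s4=0 s5=0 clk=0 s0=0 s6=0 s1=0 s2=0 s8=0 s7=0
  Δ1: clk:0→1
  Δ2: s4:0→1, s7:0→1
  (2Δ to stable)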